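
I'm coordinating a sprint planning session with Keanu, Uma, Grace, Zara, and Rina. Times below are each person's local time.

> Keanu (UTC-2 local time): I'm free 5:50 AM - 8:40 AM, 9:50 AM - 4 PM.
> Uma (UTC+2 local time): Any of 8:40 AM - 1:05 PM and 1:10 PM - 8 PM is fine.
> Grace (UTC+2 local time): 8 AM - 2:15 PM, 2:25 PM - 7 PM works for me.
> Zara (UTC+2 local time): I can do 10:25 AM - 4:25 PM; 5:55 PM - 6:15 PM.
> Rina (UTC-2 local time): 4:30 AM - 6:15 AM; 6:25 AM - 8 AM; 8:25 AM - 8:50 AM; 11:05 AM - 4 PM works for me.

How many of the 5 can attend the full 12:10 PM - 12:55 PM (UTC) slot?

3

Keanu in UTC: 07:50-10:40, 11:50-18:00 (add 2h to convert from UTC-2).
Uma in UTC: 06:40-11:05, 11:10-18:00 (subtract 2h to convert from UTC+2).
Grace in UTC: 06:00-12:15, 12:25-17:00 (subtract 2h to convert from UTC+2).
Zara in UTC: 08:25-14:25, 15:55-16:15 (subtract 2h to convert from UTC+2).
Rina in UTC: 06:30-08:15, 08:25-10:00, 10:25-10:50, 13:05-18:00 (add 2h to convert from UTC-2).
Keanu, Uma, and Zara can make the full 12:10-12:55 slot — that's 3.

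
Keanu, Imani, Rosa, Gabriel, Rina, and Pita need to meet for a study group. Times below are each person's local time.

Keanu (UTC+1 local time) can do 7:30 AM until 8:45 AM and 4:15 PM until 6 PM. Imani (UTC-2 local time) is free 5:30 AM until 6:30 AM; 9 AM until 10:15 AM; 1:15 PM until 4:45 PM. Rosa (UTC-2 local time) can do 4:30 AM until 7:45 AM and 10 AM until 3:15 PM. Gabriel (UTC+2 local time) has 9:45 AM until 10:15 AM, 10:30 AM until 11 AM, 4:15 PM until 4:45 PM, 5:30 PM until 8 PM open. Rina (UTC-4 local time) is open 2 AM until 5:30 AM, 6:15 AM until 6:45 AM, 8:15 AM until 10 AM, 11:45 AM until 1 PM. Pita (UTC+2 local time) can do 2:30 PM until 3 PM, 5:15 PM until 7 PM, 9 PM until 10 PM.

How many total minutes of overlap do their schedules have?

75

Keanu in UTC: 06:30-07:45, 15:15-17:00 (subtract 1h to convert from UTC+1).
Imani in UTC: 07:30-08:30, 11:00-12:15, 15:15-18:45 (add 2h to convert from UTC-2).
Rosa in UTC: 06:30-09:45, 12:00-17:15 (add 2h to convert from UTC-2).
Gabriel in UTC: 07:45-08:15, 08:30-09:00, 14:15-14:45, 15:30-18:00 (subtract 2h to convert from UTC+2).
Rina in UTC: 06:00-09:30, 10:15-10:45, 12:15-14:00, 15:45-17:00 (add 4h to convert from UTC-4).
Pita in UTC: 12:30-13:00, 15:15-17:00, 19:00-20:00 (subtract 2h to convert from UTC+2).
Keanu ∩ Imani: 07:30-07:45, 15:15-17:00.
Keanu ∩ Imani ∩ Rosa: 07:30-07:45, 15:15-17:00.
Keanu ∩ Imani ∩ Rosa ∩ Gabriel: 15:30-17:00.
Keanu ∩ Imani ∩ Rosa ∩ Gabriel ∩ Rina: 15:45-17:00.
Keanu ∩ Imani ∩ Rosa ∩ Gabriel ∩ Rina ∩ Pita: 15:45-17:00.
That's a single block of 75 minutes.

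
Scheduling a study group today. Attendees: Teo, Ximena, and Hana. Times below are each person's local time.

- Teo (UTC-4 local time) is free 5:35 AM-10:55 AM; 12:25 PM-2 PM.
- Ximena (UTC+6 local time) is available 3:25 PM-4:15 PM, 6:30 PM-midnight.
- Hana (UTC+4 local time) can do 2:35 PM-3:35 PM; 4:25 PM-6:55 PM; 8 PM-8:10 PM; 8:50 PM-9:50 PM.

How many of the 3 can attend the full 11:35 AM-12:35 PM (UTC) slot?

1

Teo in UTC: 09:35-14:55, 16:25-18:00 (add 4h to convert from UTC-4).
Ximena in UTC: 09:25-10:15, 12:30-18:00 (subtract 6h to convert from UTC+6).
Hana in UTC: 10:35-11:35, 12:25-14:55, 16:00-16:10, 16:50-17:50 (subtract 4h to convert from UTC+4).
Teo can make the full 11:35-12:35 slot — that's 1.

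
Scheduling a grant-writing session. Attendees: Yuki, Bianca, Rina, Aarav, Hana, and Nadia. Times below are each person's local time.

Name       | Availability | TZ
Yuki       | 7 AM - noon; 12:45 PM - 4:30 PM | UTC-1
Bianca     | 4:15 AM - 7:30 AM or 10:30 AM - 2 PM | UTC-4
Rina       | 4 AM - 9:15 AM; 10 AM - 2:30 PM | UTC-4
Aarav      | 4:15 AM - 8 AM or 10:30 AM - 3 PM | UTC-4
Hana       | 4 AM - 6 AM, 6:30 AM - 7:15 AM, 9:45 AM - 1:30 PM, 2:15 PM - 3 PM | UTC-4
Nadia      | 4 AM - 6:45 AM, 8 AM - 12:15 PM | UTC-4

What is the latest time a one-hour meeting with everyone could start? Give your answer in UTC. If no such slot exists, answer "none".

Yuki in UTC: 08:00-13:00, 13:45-17:30 (add 1h to convert from UTC-1).
Bianca in UTC: 08:15-11:30, 14:30-18:00 (add 4h to convert from UTC-4).
Rina in UTC: 08:00-13:15, 14:00-18:30 (add 4h to convert from UTC-4).
Aarav in UTC: 08:15-12:00, 14:30-19:00 (add 4h to convert from UTC-4).
Hana in UTC: 08:00-10:00, 10:30-11:15, 13:45-17:30, 18:15-19:00 (add 4h to convert from UTC-4).
Nadia in UTC: 08:00-10:45, 12:00-16:15 (add 4h to convert from UTC-4).
Yuki ∩ Bianca: 08:15-11:30, 14:30-17:30.
Yuki ∩ Bianca ∩ Rina: 08:15-11:30, 14:30-17:30.
Yuki ∩ Bianca ∩ Rina ∩ Aarav: 08:15-11:30, 14:30-17:30.
Yuki ∩ Bianca ∩ Rina ∩ Aarav ∩ Hana: 08:15-10:00, 10:30-11:15, 14:30-17:30.
Yuki ∩ Bianca ∩ Rina ∩ Aarav ∩ Hana ∩ Nadia: 08:15-10:00, 10:30-10:45, 14:30-16:15.
The last common window of at least 60 minutes is 14:30-16:15; a 60-minute meeting can start as late as 15:15 and still end by 16:15.

15:15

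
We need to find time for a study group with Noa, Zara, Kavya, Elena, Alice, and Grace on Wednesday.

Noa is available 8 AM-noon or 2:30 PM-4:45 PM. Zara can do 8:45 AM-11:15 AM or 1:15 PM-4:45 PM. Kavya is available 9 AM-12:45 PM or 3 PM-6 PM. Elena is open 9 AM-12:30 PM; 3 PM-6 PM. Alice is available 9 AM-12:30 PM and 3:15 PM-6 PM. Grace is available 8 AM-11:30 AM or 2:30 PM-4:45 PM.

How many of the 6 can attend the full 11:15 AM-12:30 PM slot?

Kavya, Elena, and Alice can make the full 11:15-12:30 slot — that's 3.

3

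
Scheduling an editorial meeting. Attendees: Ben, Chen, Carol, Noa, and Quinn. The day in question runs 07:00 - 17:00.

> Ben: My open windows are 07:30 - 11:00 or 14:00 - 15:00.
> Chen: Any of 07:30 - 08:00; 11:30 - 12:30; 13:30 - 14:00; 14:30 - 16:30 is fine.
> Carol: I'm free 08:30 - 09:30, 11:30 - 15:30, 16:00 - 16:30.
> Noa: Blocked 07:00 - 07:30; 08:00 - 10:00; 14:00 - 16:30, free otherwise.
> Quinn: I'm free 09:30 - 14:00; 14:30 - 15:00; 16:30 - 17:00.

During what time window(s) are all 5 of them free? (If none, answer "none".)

Ben free: 07:30-11:00, 14:00-15:00.
Chen free: 07:30-08:00, 11:30-12:30, 13:30-14:00, 14:30-16:30.
Carol free: 08:30-09:30, 11:30-15:30, 16:00-16:30.
Noa free: 07:30-08:00, 10:00-14:00, 16:30-17:00 (invert busy blocks within the working day).
Quinn free: 09:30-14:00, 14:30-15:00, 16:30-17:00.
Ben ∩ Chen: 07:30-08:00, 14:30-15:00.
Ben ∩ Chen ∩ Carol: 14:30-15:00.
Ben ∩ Chen ∩ Carol ∩ Noa: ∅.
Ben ∩ Chen ∩ Carol ∩ Noa ∩ Quinn: ∅.
There is no time when everyone is free.

none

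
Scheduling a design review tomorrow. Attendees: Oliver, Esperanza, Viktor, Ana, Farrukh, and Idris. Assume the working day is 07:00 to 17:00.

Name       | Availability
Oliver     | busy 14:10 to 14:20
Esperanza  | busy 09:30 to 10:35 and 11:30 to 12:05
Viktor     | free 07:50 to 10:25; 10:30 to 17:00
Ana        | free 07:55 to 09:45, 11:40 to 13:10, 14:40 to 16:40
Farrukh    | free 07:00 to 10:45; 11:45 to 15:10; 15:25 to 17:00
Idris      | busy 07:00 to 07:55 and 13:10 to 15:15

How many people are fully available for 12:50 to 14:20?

3

Oliver free: 07:00-14:10, 14:20-17:00 (invert busy blocks within the working day).
Esperanza free: 07:00-09:30, 10:35-11:30, 12:05-17:00 (invert busy blocks within the working day).
Viktor free: 07:50-10:25, 10:30-17:00.
Ana free: 07:55-09:45, 11:40-13:10, 14:40-16:40.
Farrukh free: 07:00-10:45, 11:45-15:10, 15:25-17:00.
Idris free: 07:55-13:10, 15:15-17:00 (invert busy blocks within the working day).
Esperanza, Viktor, and Farrukh can make the full 12:50-14:20 slot — that's 3.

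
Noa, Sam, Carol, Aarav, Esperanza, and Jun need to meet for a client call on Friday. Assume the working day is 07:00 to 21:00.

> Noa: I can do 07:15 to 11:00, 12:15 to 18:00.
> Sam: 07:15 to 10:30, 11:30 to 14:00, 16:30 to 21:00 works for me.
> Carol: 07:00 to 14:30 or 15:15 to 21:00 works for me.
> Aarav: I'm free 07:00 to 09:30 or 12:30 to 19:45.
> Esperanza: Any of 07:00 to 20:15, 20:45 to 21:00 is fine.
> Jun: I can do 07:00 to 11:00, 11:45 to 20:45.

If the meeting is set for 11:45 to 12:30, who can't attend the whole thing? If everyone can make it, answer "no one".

Aarav, Noa

Noa: not fully free for 11:45-12:30. Sam: free for 11:45-12:30. Carol: free for 11:45-12:30. Aarav: not fully free for 11:45-12:30. Esperanza: free for 11:45-12:30. Jun: free for 11:45-12:30.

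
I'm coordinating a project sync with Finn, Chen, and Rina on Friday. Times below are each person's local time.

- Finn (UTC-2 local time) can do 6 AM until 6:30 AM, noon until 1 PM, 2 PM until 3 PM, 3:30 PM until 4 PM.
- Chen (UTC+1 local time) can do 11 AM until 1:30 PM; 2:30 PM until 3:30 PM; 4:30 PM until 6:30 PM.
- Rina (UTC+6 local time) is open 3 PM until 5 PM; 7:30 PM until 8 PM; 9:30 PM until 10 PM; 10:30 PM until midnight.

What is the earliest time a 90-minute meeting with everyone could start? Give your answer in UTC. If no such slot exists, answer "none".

Finn in UTC: 08:00-08:30, 14:00-15:00, 16:00-17:00, 17:30-18:00 (add 2h to convert from UTC-2).
Chen in UTC: 10:00-12:30, 13:30-14:30, 15:30-17:30 (subtract 1h to convert from UTC+1).
Rina in UTC: 09:00-11:00, 13:30-14:00, 15:30-16:00, 16:30-18:00 (subtract 6h to convert from UTC+6).
Finn ∩ Chen: 14:00-14:30, 16:00-17:00.
Finn ∩ Chen ∩ Rina: 16:30-17:00.
Those are the intersection windows.
No common window is at least 90 minutes long.

none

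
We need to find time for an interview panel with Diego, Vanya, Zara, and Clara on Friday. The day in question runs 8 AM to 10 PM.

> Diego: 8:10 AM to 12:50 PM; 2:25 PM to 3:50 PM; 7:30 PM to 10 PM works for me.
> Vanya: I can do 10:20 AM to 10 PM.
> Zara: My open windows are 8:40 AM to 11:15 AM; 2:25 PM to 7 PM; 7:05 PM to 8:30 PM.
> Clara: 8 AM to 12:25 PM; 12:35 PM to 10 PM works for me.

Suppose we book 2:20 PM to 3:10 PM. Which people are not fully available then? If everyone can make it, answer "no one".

Diego, Zara

Diego: not fully free for 14:20-15:10. Vanya: free for 14:20-15:10. Zara: not fully free for 14:20-15:10. Clara: free for 14:20-15:10.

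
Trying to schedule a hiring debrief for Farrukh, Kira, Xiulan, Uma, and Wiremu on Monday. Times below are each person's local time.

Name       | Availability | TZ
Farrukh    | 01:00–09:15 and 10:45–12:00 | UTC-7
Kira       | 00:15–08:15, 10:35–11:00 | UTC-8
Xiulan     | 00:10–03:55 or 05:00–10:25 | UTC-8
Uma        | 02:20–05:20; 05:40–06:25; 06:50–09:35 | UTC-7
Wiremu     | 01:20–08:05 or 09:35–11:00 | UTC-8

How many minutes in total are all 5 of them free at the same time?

Farrukh in UTC: 08:00-16:15, 17:45-19:00 (add 7h to convert from UTC-7).
Kira in UTC: 08:15-16:15, 18:35-19:00 (add 8h to convert from UTC-8).
Xiulan in UTC: 08:10-11:55, 13:00-18:25 (add 8h to convert from UTC-8).
Uma in UTC: 09:20-12:20, 12:40-13:25, 13:50-16:35 (add 7h to convert from UTC-7).
Wiremu in UTC: 09:20-16:05, 17:35-19:00 (add 8h to convert from UTC-8).
Farrukh ∩ Kira: 08:15-16:15, 18:35-19:00.
Farrukh ∩ Kira ∩ Xiulan: 08:15-11:55, 13:00-16:15.
Farrukh ∩ Kira ∩ Xiulan ∩ Uma: 09:20-11:55, 13:00-13:25, 13:50-16:15.
Farrukh ∩ Kira ∩ Xiulan ∩ Uma ∩ Wiremu: 09:20-11:55, 13:00-13:25, 13:50-16:05.
So the common availability across everyone is 09:20-11:55, 13:00-13:25, 13:50-16:05.
Summing the common windows: 155 + 25 + 135 = 315 minutes.

315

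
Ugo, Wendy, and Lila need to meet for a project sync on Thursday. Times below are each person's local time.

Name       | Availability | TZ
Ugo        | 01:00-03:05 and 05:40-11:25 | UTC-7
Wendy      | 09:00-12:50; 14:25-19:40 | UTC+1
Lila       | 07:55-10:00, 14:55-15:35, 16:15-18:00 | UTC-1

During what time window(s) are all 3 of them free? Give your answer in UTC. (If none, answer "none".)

Ugo in UTC: 08:00-10:05, 12:40-18:25 (add 7h to convert from UTC-7).
Wendy in UTC: 08:00-11:50, 13:25-18:40 (subtract 1h to convert from UTC+1).
Lila in UTC: 08:55-11:00, 15:55-16:35, 17:15-19:00 (add 1h to convert from UTC-1).
Ugo ∩ Wendy: 08:00-10:05, 13:25-18:25.
Ugo ∩ Wendy ∩ Lila: 08:55-10:05, 15:55-16:35, 17:15-18:25.

08:55-10:05, 15:55-16:35, 17:15-18:25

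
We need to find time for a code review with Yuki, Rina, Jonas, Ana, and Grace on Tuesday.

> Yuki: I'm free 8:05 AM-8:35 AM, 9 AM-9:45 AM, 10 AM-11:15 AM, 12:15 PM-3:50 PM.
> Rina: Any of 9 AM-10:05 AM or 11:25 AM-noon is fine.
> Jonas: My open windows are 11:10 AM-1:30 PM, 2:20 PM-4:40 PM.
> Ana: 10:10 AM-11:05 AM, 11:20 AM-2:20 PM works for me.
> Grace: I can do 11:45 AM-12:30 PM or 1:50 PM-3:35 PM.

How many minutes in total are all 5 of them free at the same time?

0

Yuki ∩ Rina: 09:00-09:45, 10:00-10:05.
Yuki ∩ Rina ∩ Jonas: ∅.
Yuki ∩ Rina ∩ Jonas ∩ Ana: ∅.
Yuki ∩ Rina ∩ Jonas ∩ Ana ∩ Grace: ∅.
There is no time when everyone is free.
There is no common window, so the total is 0 minutes.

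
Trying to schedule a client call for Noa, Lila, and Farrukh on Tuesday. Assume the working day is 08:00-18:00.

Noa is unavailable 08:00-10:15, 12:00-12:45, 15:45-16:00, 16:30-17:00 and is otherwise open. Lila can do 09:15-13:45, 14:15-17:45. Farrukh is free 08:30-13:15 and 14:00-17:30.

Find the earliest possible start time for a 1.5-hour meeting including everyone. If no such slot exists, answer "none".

Noa free: 10:15-12:00, 12:45-15:45, 16:00-16:30, 17:00-18:00 (invert busy blocks within the working day).
Lila free: 09:15-13:45, 14:15-17:45.
Farrukh free: 08:30-13:15, 14:00-17:30.
Noa ∩ Lila: 10:15-12:00, 12:45-13:45, 14:15-15:45, 16:00-16:30, 17:00-17:45.
Noa ∩ Lila ∩ Farrukh: 10:15-12:00, 12:45-13:15, 14:15-15:45, 16:00-16:30, 17:00-17:30.
So the common availability across everyone is 10:15-12:00, 12:45-13:15, 14:15-15:45, 16:00-16:30, 17:00-17:30.
The first common window of at least 90 minutes is 10:15-12:00, so the earliest start is 10:15.

10:15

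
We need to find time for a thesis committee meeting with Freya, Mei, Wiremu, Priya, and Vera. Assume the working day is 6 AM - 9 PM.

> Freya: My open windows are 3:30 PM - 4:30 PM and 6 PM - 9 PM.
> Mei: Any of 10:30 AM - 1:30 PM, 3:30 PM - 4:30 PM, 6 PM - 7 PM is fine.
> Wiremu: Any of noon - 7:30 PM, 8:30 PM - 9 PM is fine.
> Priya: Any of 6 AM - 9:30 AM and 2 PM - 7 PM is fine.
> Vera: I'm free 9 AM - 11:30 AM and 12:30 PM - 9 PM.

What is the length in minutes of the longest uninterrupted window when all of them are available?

60

Freya ∩ Mei: 15:30-16:30, 18:00-19:00.
Freya ∩ Mei ∩ Wiremu: 15:30-16:30, 18:00-19:00.
Freya ∩ Mei ∩ Wiremu ∩ Priya: 15:30-16:30, 18:00-19:00.
Freya ∩ Mei ∩ Wiremu ∩ Priya ∩ Vera: 15:30-16:30, 18:00-19:00.
The longest is 15:30-16:30 at 60 minutes.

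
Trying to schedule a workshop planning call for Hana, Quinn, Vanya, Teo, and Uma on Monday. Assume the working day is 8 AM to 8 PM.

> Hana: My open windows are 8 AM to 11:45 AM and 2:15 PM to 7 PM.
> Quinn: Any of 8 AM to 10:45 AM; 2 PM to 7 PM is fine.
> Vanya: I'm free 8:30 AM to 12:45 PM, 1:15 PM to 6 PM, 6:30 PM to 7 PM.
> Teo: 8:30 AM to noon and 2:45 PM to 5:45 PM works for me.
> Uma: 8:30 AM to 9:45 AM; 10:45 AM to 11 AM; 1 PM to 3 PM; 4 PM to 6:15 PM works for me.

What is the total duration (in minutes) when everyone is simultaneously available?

Hana ∩ Quinn: 08:00-10:45, 14:15-19:00.
Hana ∩ Quinn ∩ Vanya: 08:30-10:45, 14:15-18:00, 18:30-19:00.
Hana ∩ Quinn ∩ Vanya ∩ Teo: 08:30-10:45, 14:45-17:45.
Hana ∩ Quinn ∩ Vanya ∩ Teo ∩ Uma: 08:30-09:45, 14:45-15:00, 16:00-17:45.
Summing the common windows: 75 + 15 + 105 = 195 minutes.

195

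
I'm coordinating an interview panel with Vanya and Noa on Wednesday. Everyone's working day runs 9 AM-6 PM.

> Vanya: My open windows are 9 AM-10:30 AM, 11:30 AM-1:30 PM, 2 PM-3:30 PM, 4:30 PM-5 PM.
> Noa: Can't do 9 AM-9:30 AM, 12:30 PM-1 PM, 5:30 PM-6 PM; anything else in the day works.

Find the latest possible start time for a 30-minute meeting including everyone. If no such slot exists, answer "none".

16:30

Vanya free: 09:00-10:30, 11:30-13:30, 14:00-15:30, 16:30-17:00.
Noa free: 09:30-12:30, 13:00-17:30 (invert busy blocks within the working day).
Vanya ∩ Noa: 09:30-10:30, 11:30-12:30, 13:00-13:30, 14:00-15:30, 16:30-17:00.
The last common window of at least 30 minutes is 16:30-17:00; a 30-minute meeting can start as late as 16:30 and still end by 17:00.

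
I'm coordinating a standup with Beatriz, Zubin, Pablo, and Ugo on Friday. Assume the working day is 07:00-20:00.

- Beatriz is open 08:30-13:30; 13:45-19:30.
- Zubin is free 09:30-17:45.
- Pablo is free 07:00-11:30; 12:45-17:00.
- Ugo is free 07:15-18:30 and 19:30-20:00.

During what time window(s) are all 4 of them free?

Beatriz ∩ Zubin: 09:30-13:30, 13:45-17:45.
Beatriz ∩ Zubin ∩ Pablo: 09:30-11:30, 12:45-13:30, 13:45-17:00.
Beatriz ∩ Zubin ∩ Pablo ∩ Ugo: 09:30-11:30, 12:45-13:30, 13:45-17:00.

09:30-11:30, 12:45-13:30, 13:45-17:00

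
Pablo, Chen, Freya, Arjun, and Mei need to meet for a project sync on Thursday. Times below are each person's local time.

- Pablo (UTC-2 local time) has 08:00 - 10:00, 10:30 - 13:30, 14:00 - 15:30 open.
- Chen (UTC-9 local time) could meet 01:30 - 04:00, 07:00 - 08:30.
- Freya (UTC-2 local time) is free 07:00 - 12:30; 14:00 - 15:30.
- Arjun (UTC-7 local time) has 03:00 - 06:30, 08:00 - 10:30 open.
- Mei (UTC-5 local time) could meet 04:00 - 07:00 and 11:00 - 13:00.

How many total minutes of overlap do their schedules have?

180

Pablo in UTC: 10:00-12:00, 12:30-15:30, 16:00-17:30 (add 2h to convert from UTC-2).
Chen in UTC: 10:30-13:00, 16:00-17:30 (add 9h to convert from UTC-9).
Freya in UTC: 09:00-14:30, 16:00-17:30 (add 2h to convert from UTC-2).
Arjun in UTC: 10:00-13:30, 15:00-17:30 (add 7h to convert from UTC-7).
Mei in UTC: 09:00-12:00, 16:00-18:00 (add 5h to convert from UTC-5).
Pablo ∩ Chen: 10:30-12:00, 12:30-13:00, 16:00-17:30.
Pablo ∩ Chen ∩ Freya: 10:30-12:00, 12:30-13:00, 16:00-17:30.
Pablo ∩ Chen ∩ Freya ∩ Arjun: 10:30-12:00, 12:30-13:00, 16:00-17:30.
Pablo ∩ Chen ∩ Freya ∩ Arjun ∩ Mei: 10:30-12:00, 16:00-17:30.
So the common availability across everyone is 10:30-12:00, 16:00-17:30.
Summing the common windows: 90 + 90 = 180 minutes.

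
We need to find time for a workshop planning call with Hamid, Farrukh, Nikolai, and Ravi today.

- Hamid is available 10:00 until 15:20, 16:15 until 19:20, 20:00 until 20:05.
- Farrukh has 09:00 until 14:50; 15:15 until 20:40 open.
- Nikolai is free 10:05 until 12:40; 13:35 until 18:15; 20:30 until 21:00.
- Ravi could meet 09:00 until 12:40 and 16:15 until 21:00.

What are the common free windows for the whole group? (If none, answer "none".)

Hamid ∩ Farrukh: 10:00-14:50, 15:15-15:20, 16:15-19:20, 20:00-20:05.
Hamid ∩ Farrukh ∩ Nikolai: 10:05-12:40, 13:35-14:50, 15:15-15:20, 16:15-18:15.
Hamid ∩ Farrukh ∩ Nikolai ∩ Ravi: 10:05-12:40, 16:15-18:15.

10:05-12:40, 16:15-18:15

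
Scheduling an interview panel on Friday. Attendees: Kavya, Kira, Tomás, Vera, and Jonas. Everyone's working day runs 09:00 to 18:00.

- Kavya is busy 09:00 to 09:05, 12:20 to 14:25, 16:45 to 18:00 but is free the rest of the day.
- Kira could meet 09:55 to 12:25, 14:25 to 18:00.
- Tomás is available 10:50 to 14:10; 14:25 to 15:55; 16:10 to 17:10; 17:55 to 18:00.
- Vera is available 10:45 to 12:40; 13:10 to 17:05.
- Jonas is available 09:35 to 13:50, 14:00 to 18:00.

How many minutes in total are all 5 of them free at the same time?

215

Kavya free: 09:05-12:20, 14:25-16:45 (invert busy blocks within the working day).
Kira free: 09:55-12:25, 14:25-18:00.
Tomás free: 10:50-14:10, 14:25-15:55, 16:10-17:10, 17:55-18:00.
Vera free: 10:45-12:40, 13:10-17:05.
Jonas free: 09:35-13:50, 14:00-18:00.
Kavya ∩ Kira: 09:55-12:20, 14:25-16:45.
Kavya ∩ Kira ∩ Tomás: 10:50-12:20, 14:25-15:55, 16:10-16:45.
Kavya ∩ Kira ∩ Tomás ∩ Vera: 10:50-12:20, 14:25-15:55, 16:10-16:45.
Kavya ∩ Kira ∩ Tomás ∩ Vera ∩ Jonas: 10:50-12:20, 14:25-15:55, 16:10-16:45.
Summing the common windows: 90 + 90 + 35 = 215 minutes.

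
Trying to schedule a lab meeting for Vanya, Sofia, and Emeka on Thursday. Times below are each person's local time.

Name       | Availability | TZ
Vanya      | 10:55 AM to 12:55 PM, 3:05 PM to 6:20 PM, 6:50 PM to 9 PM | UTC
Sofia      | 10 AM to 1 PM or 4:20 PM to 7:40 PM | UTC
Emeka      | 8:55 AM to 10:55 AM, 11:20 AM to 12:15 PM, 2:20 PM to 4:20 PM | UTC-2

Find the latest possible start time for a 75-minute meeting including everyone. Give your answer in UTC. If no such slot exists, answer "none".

17:05

Vanya in UTC: 10:55-12:55, 15:05-18:20, 18:50-21:00.
Sofia in UTC: 10:00-13:00, 16:20-19:40.
Emeka in UTC: 10:55-12:55, 13:20-14:15, 16:20-18:20 (add 2h to convert from UTC-2).
Vanya ∩ Sofia: 10:55-12:55, 16:20-18:20, 18:50-19:40.
Vanya ∩ Sofia ∩ Emeka: 10:55-12:55, 16:20-18:20.
The last common window of at least 75 minutes is 16:20-18:20; a 75-minute meeting can start as late as 17:05 and still end by 18:20.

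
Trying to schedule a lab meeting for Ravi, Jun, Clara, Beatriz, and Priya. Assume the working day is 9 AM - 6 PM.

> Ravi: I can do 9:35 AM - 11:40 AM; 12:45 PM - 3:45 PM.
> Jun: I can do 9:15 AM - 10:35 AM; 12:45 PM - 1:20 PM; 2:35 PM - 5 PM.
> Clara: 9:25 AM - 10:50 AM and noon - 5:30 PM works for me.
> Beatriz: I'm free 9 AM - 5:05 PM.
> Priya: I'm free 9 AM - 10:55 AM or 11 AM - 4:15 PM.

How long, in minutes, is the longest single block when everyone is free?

70

Ravi ∩ Jun: 09:35-10:35, 12:45-13:20, 14:35-15:45.
Ravi ∩ Jun ∩ Clara: 09:35-10:35, 12:45-13:20, 14:35-15:45.
Ravi ∩ Jun ∩ Clara ∩ Beatriz: 09:35-10:35, 12:45-13:20, 14:35-15:45.
Ravi ∩ Jun ∩ Clara ∩ Beatriz ∩ Priya: 09:35-10:35, 12:45-13:20, 14:35-15:45.
The longest is 14:35-15:45 at 70 minutes.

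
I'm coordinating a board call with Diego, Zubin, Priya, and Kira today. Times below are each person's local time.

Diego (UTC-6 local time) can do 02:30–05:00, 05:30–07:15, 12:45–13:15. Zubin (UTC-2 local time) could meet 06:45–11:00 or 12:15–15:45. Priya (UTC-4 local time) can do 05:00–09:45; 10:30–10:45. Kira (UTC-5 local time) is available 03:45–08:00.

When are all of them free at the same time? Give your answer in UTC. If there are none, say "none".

Diego in UTC: 08:30-11:00, 11:30-13:15, 18:45-19:15 (add 6h to convert from UTC-6).
Zubin in UTC: 08:45-13:00, 14:15-17:45 (add 2h to convert from UTC-2).
Priya in UTC: 09:00-13:45, 14:30-14:45 (add 4h to convert from UTC-4).
Kira in UTC: 08:45-13:00 (add 5h to convert from UTC-5).
Diego ∩ Zubin: 08:45-11:00, 11:30-13:00.
Diego ∩ Zubin ∩ Priya: 09:00-11:00, 11:30-13:00.
Diego ∩ Zubin ∩ Priya ∩ Kira: 09:00-11:00, 11:30-13:00.
So the common availability across everyone is 09:00-11:00, 11:30-13:00.

09:00-11:00, 11:30-13:00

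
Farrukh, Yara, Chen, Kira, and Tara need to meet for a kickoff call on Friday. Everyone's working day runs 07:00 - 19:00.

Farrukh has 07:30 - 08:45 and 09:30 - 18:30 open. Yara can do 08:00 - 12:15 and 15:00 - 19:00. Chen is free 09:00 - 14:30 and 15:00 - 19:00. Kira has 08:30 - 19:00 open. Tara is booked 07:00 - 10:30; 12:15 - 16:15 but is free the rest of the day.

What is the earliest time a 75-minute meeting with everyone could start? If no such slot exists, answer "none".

Farrukh free: 07:30-08:45, 09:30-18:30.
Yara free: 08:00-12:15, 15:00-19:00.
Chen free: 09:00-14:30, 15:00-19:00.
Kira free: 08:30-19:00.
Tara free: 10:30-12:15, 16:15-19:00 (invert busy blocks within the working day).
Farrukh ∩ Yara: 08:00-08:45, 09:30-12:15, 15:00-18:30.
Farrukh ∩ Yara ∩ Chen: 09:30-12:15, 15:00-18:30.
Farrukh ∩ Yara ∩ Chen ∩ Kira: 09:30-12:15, 15:00-18:30.
Farrukh ∩ Yara ∩ Chen ∩ Kira ∩ Tara: 10:30-12:15, 16:15-18:30.
Those are the intersection windows.
The first common window of at least 75 minutes is 10:30-12:15, so the earliest start is 10:30.

10:30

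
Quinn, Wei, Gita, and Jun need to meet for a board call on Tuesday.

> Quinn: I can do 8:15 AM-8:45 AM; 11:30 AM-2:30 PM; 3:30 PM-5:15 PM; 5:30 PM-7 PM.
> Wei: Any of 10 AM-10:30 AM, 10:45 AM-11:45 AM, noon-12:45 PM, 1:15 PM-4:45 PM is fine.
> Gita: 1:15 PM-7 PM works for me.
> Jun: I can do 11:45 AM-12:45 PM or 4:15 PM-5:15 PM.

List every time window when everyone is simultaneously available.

16:15-16:45

Quinn ∩ Wei: 11:30-11:45, 12:00-12:45, 13:15-14:30, 15:30-16:45.
Quinn ∩ Wei ∩ Gita: 13:15-14:30, 15:30-16:45.
Quinn ∩ Wei ∩ Gita ∩ Jun: 16:15-16:45.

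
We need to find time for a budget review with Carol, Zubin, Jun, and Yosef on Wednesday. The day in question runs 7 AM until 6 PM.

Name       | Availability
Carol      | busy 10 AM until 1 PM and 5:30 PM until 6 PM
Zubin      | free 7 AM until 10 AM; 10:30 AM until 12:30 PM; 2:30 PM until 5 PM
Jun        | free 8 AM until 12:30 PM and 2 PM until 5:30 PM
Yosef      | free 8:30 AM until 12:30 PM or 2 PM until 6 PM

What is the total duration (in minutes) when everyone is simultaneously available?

240

Carol free: 07:00-10:00, 13:00-17:30 (invert busy blocks within the working day).
Zubin free: 07:00-10:00, 10:30-12:30, 14:30-17:00.
Jun free: 08:00-12:30, 14:00-17:30.
Yosef free: 08:30-12:30, 14:00-18:00.
Carol ∩ Zubin: 07:00-10:00, 14:30-17:00.
Carol ∩ Zubin ∩ Jun: 08:00-10:00, 14:30-17:00.
Carol ∩ Zubin ∩ Jun ∩ Yosef: 08:30-10:00, 14:30-17:00.
Summing the common windows: 90 + 150 = 240 minutes.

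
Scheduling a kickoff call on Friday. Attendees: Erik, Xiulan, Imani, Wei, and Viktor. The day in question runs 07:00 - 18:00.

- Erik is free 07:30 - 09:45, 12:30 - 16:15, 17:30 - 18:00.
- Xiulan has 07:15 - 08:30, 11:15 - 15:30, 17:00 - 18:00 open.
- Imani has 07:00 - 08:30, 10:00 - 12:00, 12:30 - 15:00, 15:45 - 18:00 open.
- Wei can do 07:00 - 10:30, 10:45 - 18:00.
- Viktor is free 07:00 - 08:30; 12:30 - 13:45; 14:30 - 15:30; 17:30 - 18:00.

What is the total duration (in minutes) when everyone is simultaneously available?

195

Erik ∩ Xiulan: 07:30-08:30, 12:30-15:30, 17:30-18:00.
Erik ∩ Xiulan ∩ Imani: 07:30-08:30, 12:30-15:00, 17:30-18:00.
Erik ∩ Xiulan ∩ Imani ∩ Wei: 07:30-08:30, 12:30-15:00, 17:30-18:00.
Erik ∩ Xiulan ∩ Imani ∩ Wei ∩ Viktor: 07:30-08:30, 12:30-13:45, 14:30-15:00, 17:30-18:00.
Summing the common windows: 60 + 75 + 30 + 30 = 195 minutes.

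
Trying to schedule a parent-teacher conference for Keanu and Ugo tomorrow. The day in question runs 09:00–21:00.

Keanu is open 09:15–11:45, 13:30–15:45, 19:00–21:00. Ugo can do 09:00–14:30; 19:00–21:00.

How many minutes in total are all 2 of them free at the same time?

Keanu ∩ Ugo: 09:15-11:45, 13:30-14:30, 19:00-21:00.
Summing the common windows: 150 + 60 + 120 = 330 minutes.

330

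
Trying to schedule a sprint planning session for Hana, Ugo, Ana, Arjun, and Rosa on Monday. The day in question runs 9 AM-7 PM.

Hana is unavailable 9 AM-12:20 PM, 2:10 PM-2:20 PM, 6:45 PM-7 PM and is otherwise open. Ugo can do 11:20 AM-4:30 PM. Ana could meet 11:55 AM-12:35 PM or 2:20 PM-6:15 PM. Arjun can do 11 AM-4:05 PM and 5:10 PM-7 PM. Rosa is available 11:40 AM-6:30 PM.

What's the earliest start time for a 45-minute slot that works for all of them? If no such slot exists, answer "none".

14:20

Hana free: 12:20-14:10, 14:20-18:45 (invert busy blocks within the working day).
Ugo free: 11:20-16:30.
Ana free: 11:55-12:35, 14:20-18:15.
Arjun free: 11:00-16:05, 17:10-19:00.
Rosa free: 11:40-18:30.
Hana ∩ Ugo: 12:20-14:10, 14:20-16:30.
Hana ∩ Ugo ∩ Ana: 12:20-12:35, 14:20-16:30.
Hana ∩ Ugo ∩ Ana ∩ Arjun: 12:20-12:35, 14:20-16:05.
Hana ∩ Ugo ∩ Ana ∩ Arjun ∩ Rosa: 12:20-12:35, 14:20-16:05.
The first common window of at least 45 minutes is 14:20-16:05, so the earliest start is 14:20.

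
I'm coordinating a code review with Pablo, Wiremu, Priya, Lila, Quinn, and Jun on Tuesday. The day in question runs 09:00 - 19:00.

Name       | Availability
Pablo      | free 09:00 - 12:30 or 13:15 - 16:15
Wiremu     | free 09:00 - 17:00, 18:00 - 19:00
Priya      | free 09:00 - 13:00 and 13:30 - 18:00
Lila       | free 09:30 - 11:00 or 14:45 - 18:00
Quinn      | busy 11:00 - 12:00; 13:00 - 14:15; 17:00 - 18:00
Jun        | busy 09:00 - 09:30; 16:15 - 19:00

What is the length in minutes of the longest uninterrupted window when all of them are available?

Pablo free: 09:00-12:30, 13:15-16:15.
Wiremu free: 09:00-17:00, 18:00-19:00.
Priya free: 09:00-13:00, 13:30-18:00.
Lila free: 09:30-11:00, 14:45-18:00.
Quinn free: 09:00-11:00, 12:00-13:00, 14:15-17:00, 18:00-19:00 (invert busy blocks within the working day).
Jun free: 09:30-16:15 (invert busy blocks within the working day).
Pablo ∩ Wiremu: 09:00-12:30, 13:15-16:15.
Pablo ∩ Wiremu ∩ Priya: 09:00-12:30, 13:30-16:15.
Pablo ∩ Wiremu ∩ Priya ∩ Lila: 09:30-11:00, 14:45-16:15.
Pablo ∩ Wiremu ∩ Priya ∩ Lila ∩ Quinn: 09:30-11:00, 14:45-16:15.
Pablo ∩ Wiremu ∩ Priya ∩ Lila ∩ Quinn ∩ Jun: 09:30-11:00, 14:45-16:15.
The longest is 09:30-11:00 at 90 minutes.

90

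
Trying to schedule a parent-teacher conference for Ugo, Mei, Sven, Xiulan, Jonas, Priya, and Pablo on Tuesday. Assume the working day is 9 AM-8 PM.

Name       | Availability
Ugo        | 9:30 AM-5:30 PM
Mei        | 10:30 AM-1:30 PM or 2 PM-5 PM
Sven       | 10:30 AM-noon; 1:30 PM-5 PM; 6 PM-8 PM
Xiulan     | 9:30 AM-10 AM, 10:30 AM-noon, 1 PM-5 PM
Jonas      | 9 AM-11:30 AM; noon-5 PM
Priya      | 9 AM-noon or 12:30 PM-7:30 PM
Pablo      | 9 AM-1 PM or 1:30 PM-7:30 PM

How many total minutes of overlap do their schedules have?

240

Ugo ∩ Mei: 10:30-13:30, 14:00-17:00.
Ugo ∩ Mei ∩ Sven: 10:30-12:00, 14:00-17:00.
Ugo ∩ Mei ∩ Sven ∩ Xiulan: 10:30-12:00, 14:00-17:00.
Ugo ∩ Mei ∩ Sven ∩ Xiulan ∩ Jonas: 10:30-11:30, 14:00-17:00.
Ugo ∩ Mei ∩ Sven ∩ Xiulan ∩ Jonas ∩ Priya: 10:30-11:30, 14:00-17:00.
Ugo ∩ Mei ∩ Sven ∩ Xiulan ∩ Jonas ∩ Priya ∩ Pablo: 10:30-11:30, 14:00-17:00.
Summing the common windows: 60 + 180 = 240 minutes.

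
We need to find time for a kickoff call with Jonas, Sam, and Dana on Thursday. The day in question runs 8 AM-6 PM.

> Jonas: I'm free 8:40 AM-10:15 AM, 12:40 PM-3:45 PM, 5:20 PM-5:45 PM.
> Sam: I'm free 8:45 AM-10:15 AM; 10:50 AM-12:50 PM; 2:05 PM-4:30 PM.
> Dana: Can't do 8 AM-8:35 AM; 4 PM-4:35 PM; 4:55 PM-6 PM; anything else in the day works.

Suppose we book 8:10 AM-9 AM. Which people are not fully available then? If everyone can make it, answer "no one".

Jonas free: 08:40-10:15, 12:40-15:45, 17:20-17:45.
Sam free: 08:45-10:15, 10:50-12:50, 14:05-16:30.
Dana free: 08:35-16:00, 16:35-16:55 (invert busy blocks within the working day).
Jonas: not fully free for 08:10-09:00. Sam: not fully free for 08:10-09:00. Dana: not fully free for 08:10-09:00.

Dana, Jonas, Sam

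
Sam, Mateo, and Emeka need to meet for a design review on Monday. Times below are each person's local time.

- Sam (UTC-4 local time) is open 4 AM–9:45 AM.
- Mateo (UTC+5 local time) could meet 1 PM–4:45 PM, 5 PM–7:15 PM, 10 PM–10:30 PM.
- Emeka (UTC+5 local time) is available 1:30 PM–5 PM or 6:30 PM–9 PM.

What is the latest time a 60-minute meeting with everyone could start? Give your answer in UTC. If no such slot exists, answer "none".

10:45

Sam in UTC: 08:00-13:45 (add 4h to convert from UTC-4).
Mateo in UTC: 08:00-11:45, 12:00-14:15, 17:00-17:30 (subtract 5h to convert from UTC+5).
Emeka in UTC: 08:30-12:00, 13:30-16:00 (subtract 5h to convert from UTC+5).
Sam ∩ Mateo: 08:00-11:45, 12:00-13:45.
Sam ∩ Mateo ∩ Emeka: 08:30-11:45, 13:30-13:45.
The last common window of at least 60 minutes is 08:30-11:45; a 60-minute meeting can start as late as 10:45 and still end by 11:45.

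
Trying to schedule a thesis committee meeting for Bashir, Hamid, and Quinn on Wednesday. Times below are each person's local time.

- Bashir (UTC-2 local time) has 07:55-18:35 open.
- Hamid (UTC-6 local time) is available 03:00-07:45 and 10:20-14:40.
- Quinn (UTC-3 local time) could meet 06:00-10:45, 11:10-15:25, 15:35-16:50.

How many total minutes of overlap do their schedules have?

Bashir in UTC: 09:55-20:35 (add 2h to convert from UTC-2).
Hamid in UTC: 09:00-13:45, 16:20-20:40 (add 6h to convert from UTC-6).
Quinn in UTC: 09:00-13:45, 14:10-18:25, 18:35-19:50 (add 3h to convert from UTC-3).
Bashir ∩ Hamid: 09:55-13:45, 16:20-20:35.
Bashir ∩ Hamid ∩ Quinn: 09:55-13:45, 16:20-18:25, 18:35-19:50.
Summing the common windows: 230 + 125 + 75 = 430 minutes.

430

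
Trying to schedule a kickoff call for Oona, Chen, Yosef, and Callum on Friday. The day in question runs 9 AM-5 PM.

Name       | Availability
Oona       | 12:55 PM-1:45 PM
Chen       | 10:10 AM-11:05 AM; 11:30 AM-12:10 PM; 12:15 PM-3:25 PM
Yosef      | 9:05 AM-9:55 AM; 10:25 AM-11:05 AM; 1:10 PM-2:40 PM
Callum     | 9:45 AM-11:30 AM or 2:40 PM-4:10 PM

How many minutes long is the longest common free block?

Oona ∩ Chen: 12:55-13:45.
Oona ∩ Chen ∩ Yosef: 13:10-13:45.
Oona ∩ Chen ∩ Yosef ∩ Callum: ∅.
There is no time when everyone is free.
No common window exists, so the longest block is 0 minutes.

0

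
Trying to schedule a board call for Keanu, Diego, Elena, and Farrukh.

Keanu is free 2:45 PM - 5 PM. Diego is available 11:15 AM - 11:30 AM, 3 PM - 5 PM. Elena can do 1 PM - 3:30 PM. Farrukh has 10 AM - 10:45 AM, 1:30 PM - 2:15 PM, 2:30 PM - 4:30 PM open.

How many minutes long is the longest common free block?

30

Keanu ∩ Diego: 15:00-17:00.
Keanu ∩ Diego ∩ Elena: 15:00-15:30.
Keanu ∩ Diego ∩ Elena ∩ Farrukh: 15:00-15:30.
Those are the intersection windows.
The longest is 15:00-15:30 at 30 minutes.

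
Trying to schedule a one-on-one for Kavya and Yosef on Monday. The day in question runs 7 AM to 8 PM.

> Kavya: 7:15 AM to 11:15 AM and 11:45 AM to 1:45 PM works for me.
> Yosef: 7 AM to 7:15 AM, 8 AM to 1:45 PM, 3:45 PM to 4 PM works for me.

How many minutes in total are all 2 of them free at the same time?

315

Kavya ∩ Yosef: 08:00-11:15, 11:45-13:45.
Summing the common windows: 195 + 120 = 315 minutes.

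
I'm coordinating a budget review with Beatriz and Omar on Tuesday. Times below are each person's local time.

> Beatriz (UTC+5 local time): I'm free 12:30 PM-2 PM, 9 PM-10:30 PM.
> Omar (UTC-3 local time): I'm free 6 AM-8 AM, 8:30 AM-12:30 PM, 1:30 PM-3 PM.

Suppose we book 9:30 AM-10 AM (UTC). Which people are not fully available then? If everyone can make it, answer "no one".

Beatriz

Beatriz in UTC: 07:30-09:00, 16:00-17:30 (subtract 5h to convert from UTC+5).
Omar in UTC: 09:00-11:00, 11:30-15:30, 16:30-18:00 (add 3h to convert from UTC-3).
Beatriz: not fully free for 09:30-10:00. Omar: free for 09:30-10:00.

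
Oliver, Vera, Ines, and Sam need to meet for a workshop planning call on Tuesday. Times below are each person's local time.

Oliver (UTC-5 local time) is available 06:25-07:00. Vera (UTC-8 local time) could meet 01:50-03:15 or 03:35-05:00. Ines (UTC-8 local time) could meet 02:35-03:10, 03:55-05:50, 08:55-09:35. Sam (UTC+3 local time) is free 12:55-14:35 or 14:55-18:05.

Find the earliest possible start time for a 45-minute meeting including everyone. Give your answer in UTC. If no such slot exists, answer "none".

Oliver in UTC: 11:25-12:00 (add 5h to convert from UTC-5).
Vera in UTC: 09:50-11:15, 11:35-13:00 (add 8h to convert from UTC-8).
Ines in UTC: 10:35-11:10, 11:55-13:50, 16:55-17:35 (add 8h to convert from UTC-8).
Sam in UTC: 09:55-11:35, 11:55-15:05 (subtract 3h to convert from UTC+3).
Oliver ∩ Vera: 11:35-12:00.
Oliver ∩ Vera ∩ Ines: 11:55-12:00.
Oliver ∩ Vera ∩ Ines ∩ Sam: 11:55-12:00.
No common window is at least 45 minutes long.

none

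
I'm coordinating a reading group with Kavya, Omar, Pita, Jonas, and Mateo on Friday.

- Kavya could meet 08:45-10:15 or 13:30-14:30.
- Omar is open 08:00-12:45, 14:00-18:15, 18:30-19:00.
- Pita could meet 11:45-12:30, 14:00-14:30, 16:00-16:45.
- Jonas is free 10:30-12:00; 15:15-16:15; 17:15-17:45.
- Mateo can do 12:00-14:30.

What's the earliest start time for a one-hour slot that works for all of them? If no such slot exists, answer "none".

Kavya ∩ Omar: 08:45-10:15, 14:00-14:30.
Kavya ∩ Omar ∩ Pita: 14:00-14:30.
Kavya ∩ Omar ∩ Pita ∩ Jonas: ∅.
Kavya ∩ Omar ∩ Pita ∩ Jonas ∩ Mateo: ∅.
There is no time when everyone is free.
No common window is at least 60 minutes long.

none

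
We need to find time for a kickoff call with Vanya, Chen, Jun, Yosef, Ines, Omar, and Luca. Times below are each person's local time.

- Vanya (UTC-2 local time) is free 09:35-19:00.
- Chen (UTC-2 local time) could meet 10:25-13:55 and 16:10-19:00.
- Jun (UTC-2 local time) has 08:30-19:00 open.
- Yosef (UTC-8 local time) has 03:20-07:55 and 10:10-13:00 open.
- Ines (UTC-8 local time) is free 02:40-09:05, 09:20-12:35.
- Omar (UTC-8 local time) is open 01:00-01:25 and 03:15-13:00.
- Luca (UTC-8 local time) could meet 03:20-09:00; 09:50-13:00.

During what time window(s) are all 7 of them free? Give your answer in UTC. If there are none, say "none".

12:25-15:55, 18:10-20:35

Vanya in UTC: 11:35-21:00 (add 2h to convert from UTC-2).
Chen in UTC: 12:25-15:55, 18:10-21:00 (add 2h to convert from UTC-2).
Jun in UTC: 10:30-21:00 (add 2h to convert from UTC-2).
Yosef in UTC: 11:20-15:55, 18:10-21:00 (add 8h to convert from UTC-8).
Ines in UTC: 10:40-17:05, 17:20-20:35 (add 8h to convert from UTC-8).
Omar in UTC: 09:00-09:25, 11:15-21:00 (add 8h to convert from UTC-8).
Luca in UTC: 11:20-17:00, 17:50-21:00 (add 8h to convert from UTC-8).
Vanya ∩ Chen: 12:25-15:55, 18:10-21:00.
Vanya ∩ Chen ∩ Jun: 12:25-15:55, 18:10-21:00.
Vanya ∩ Chen ∩ Jun ∩ Yosef: 12:25-15:55, 18:10-21:00.
Vanya ∩ Chen ∩ Jun ∩ Yosef ∩ Ines: 12:25-15:55, 18:10-20:35.
Vanya ∩ Chen ∩ Jun ∩ Yosef ∩ Ines ∩ Omar: 12:25-15:55, 18:10-20:35.
Vanya ∩ Chen ∩ Jun ∩ Yosef ∩ Ines ∩ Omar ∩ Luca: 12:25-15:55, 18:10-20:35.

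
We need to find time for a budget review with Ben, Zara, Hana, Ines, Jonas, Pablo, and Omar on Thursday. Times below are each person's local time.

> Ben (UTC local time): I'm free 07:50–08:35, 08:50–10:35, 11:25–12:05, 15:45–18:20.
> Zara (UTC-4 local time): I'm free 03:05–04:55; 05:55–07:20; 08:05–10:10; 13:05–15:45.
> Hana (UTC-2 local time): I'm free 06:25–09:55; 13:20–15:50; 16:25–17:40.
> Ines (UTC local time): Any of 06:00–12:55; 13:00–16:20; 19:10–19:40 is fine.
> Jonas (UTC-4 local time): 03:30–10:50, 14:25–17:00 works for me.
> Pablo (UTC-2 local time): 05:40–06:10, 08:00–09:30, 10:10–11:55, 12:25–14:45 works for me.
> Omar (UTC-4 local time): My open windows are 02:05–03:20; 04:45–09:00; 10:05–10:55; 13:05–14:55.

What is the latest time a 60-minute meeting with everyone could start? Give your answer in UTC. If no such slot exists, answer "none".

Ben in UTC: 07:50-08:35, 08:50-10:35, 11:25-12:05, 15:45-18:20.
Zara in UTC: 07:05-08:55, 09:55-11:20, 12:05-14:10, 17:05-19:45 (add 4h to convert from UTC-4).
Hana in UTC: 08:25-11:55, 15:20-17:50, 18:25-19:40 (add 2h to convert from UTC-2).
Ines in UTC: 06:00-12:55, 13:00-16:20, 19:10-19:40.
Jonas in UTC: 07:30-14:50, 18:25-21:00 (add 4h to convert from UTC-4).
Pablo in UTC: 07:40-08:10, 10:00-11:30, 12:10-13:55, 14:25-16:45 (add 2h to convert from UTC-2).
Omar in UTC: 06:05-07:20, 08:45-13:00, 14:05-14:55, 17:05-18:55 (add 4h to convert from UTC-4).
Ben ∩ Zara: 07:50-08:35, 08:50-08:55, 09:55-10:35, 17:05-18:20.
Ben ∩ Zara ∩ Hana: 08:25-08:35, 08:50-08:55, 09:55-10:35, 17:05-17:50.
Ben ∩ Zara ∩ Hana ∩ Ines: 08:25-08:35, 08:50-08:55, 09:55-10:35.
Ben ∩ Zara ∩ Hana ∩ Ines ∩ Jonas: 08:25-08:35, 08:50-08:55, 09:55-10:35.
Ben ∩ Zara ∩ Hana ∩ Ines ∩ Jonas ∩ Pablo: 10:00-10:35.
Ben ∩ Zara ∩ Hana ∩ Ines ∩ Jonas ∩ Pablo ∩ Omar: 10:00-10:35.
So the common availability across everyone is 10:00-10:35.
No common window is at least 60 minutes long.

none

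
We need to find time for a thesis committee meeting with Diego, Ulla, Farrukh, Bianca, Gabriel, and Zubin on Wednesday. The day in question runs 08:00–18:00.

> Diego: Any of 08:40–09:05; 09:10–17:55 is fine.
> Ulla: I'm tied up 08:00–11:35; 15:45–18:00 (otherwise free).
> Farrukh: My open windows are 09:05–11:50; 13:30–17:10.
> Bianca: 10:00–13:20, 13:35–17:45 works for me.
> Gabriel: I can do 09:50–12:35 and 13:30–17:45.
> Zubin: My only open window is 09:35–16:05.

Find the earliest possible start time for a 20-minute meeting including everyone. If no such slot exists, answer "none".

Diego free: 08:40-09:05, 09:10-17:55.
Ulla free: 11:35-15:45 (invert busy blocks within the working day).
Farrukh free: 09:05-11:50, 13:30-17:10.
Bianca free: 10:00-13:20, 13:35-17:45.
Gabriel free: 09:50-12:35, 13:30-17:45.
Zubin free: 09:35-16:05.
Diego ∩ Ulla: 11:35-15:45.
Diego ∩ Ulla ∩ Farrukh: 11:35-11:50, 13:30-15:45.
Diego ∩ Ulla ∩ Farrukh ∩ Bianca: 11:35-11:50, 13:35-15:45.
Diego ∩ Ulla ∩ Farrukh ∩ Bianca ∩ Gabriel: 11:35-11:50, 13:35-15:45.
Diego ∩ Ulla ∩ Farrukh ∩ Bianca ∩ Gabriel ∩ Zubin: 11:35-11:50, 13:35-15:45.
The first common window of at least 20 minutes is 13:35-15:45, so the earliest start is 13:35.

13:35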